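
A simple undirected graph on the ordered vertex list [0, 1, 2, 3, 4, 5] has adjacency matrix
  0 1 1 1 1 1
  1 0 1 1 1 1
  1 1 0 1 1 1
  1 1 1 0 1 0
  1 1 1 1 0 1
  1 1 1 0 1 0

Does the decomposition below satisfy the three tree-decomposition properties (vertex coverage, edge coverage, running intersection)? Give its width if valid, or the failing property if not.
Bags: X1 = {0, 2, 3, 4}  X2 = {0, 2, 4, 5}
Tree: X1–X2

No — vertex 1 appears in no bag.

A tree decomposition must satisfy three properties: every vertex lies in some bag; for every edge, both endpoints lie together in some bag; and for every vertex, the bags containing it form a connected subtree. Here vertex 1 appears in no bag, so the decomposition is invalid.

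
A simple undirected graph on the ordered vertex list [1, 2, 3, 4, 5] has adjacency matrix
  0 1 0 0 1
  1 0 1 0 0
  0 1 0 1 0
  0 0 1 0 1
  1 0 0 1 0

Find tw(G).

2

A width-2 tree decomposition is:
Bags: B1 = {2, 3, 4}  B2 = {1, 2, 4}  B3 = {1, 4, 5}
Tree: B1–B2, B2–B3
Each bag holds 3 vertices, so the decomposition has width 2, which upper-bounds the treewidth. Since 4–3–2–1–5–4 is a cycle in G, G is not acyclic. Forests are exactly the graphs of treewidth ≤ 1, so tw(G) ≥ 2. The upper and lower bounds meet at 2, so that is the treewidth.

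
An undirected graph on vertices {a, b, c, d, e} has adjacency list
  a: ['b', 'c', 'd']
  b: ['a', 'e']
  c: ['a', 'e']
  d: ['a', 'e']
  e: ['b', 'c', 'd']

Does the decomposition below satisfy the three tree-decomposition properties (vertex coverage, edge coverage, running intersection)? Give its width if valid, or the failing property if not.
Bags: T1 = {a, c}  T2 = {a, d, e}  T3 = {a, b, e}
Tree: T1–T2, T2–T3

No — edge (e,c) lies in no bag.

A tree decomposition must satisfy three properties: every vertex lies in some bag; for every edge, both endpoints lie together in some bag; and for every vertex, the bags containing it form a connected subtree. Here edge (e,c) lies in no bag, so the decomposition is invalid.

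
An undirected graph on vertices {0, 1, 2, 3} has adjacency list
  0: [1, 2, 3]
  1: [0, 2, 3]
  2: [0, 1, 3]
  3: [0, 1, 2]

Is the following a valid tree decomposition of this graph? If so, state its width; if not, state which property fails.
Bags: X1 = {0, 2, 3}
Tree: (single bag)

A tree decomposition must satisfy three properties: every vertex lies in some bag; for every edge, both endpoints lie together in some bag; and for every vertex, the bags containing it form a connected subtree. Here vertex 1 appears in no bag, so the decomposition is invalid.

No — vertex 1 appears in no bag.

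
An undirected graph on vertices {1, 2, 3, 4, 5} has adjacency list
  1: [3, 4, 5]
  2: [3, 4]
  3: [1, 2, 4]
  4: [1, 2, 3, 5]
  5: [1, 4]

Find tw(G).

A width-2 tree decomposition is:
Bags: B1 = {1, 4, 5}  B2 = {1, 3, 4}  B3 = {2, 3, 4}
Tree: B1–B2, B2–B3
The largest bag has 3 vertices, giving width 2; this decomposition certifies tw(G) ≤ 2. For the lower bound, the 3 vertices {1, 3, 4} are pairwise adjacent, and any tree decomposition puts a clique entirely inside one bag — forcing width ≥ 2. Therefore the treewidth is 2.

2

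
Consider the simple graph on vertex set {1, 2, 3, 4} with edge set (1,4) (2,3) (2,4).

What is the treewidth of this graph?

A width-1 tree decomposition is:
Bags: B1 = {2, 3}  B2 = {2, 4}  B3 = {1, 4}
Tree: B1–B2, B2–B3
The largest bag has 2 vertices, giving width 1; this decomposition certifies tw(G) ≤ 1. Since G has at least one edge (e.g. 3–2), it is not an edgeless graph, so tw(G) ≥ 1. Therefore the treewidth is 1.

1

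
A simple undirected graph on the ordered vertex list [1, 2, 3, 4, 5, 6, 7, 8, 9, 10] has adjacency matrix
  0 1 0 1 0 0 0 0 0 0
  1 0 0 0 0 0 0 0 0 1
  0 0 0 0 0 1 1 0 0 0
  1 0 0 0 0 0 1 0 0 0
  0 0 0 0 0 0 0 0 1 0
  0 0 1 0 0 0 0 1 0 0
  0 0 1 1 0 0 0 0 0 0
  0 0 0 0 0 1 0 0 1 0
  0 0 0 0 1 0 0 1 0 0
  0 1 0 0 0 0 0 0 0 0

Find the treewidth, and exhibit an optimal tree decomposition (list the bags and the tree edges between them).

Treewidth 1.
One such decomposition:
Bags: B1 = {2, 10}  B2 = {1, 2}  B3 = {1, 4}  B4 = {4, 7}  B5 = {3, 7}  B6 = {3, 6}  B7 = {6, 8}  B8 = {8, 9}  B9 = {5, 9}
Tree: B1–B2, B2–B3, B3–B4, B4–B5, B5–B6, B6–B7, B7–B8, B8–B9

Each bag holds 2 vertices, so the decomposition has width 1, which upper-bounds the treewidth. Any graph with an edge has treewidth ≥ 1, and G has the edge 10–2. Hence tw(G) = 1 exactly.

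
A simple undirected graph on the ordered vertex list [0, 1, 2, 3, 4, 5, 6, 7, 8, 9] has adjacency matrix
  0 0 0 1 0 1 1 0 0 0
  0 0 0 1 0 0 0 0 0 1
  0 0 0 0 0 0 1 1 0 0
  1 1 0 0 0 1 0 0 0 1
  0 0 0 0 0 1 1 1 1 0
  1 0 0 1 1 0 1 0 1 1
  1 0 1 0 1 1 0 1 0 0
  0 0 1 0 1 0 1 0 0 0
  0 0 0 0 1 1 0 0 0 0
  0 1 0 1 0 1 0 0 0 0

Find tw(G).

A width-2 tree decomposition is:
Bags: B1 = {0, 3, 5}  B2 = {0, 5, 6}  B3 = {3, 5, 9}  B4 = {4, 5, 6}  B5 = {1, 3, 9}  B6 = {4, 6, 7}  B7 = {2, 6, 7}  B8 = {4, 5, 8}
Tree: B1–B2, B1–B3, B2–B4, B3–B5, B4–B6, B6–B7, B4–B8
The largest bag has 3 vertices, giving width 2; this decomposition certifies tw(G) ≤ 2. For the lower bound, the 3 vertices {1, 3, 9} are pairwise adjacent, and any tree decomposition puts a clique entirely inside one bag — forcing width ≥ 2. Therefore the treewidth is 2.

2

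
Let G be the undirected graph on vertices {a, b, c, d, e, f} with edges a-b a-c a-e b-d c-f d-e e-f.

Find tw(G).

A width-2 tree decomposition is:
Bags: B1 = {a, b, d}  B2 = {a, d, e}  B3 = {a, c, e}  B4 = {c, e, f}
Tree: B1–B2, B2–B3, B3–B4
The largest bag has 3 vertices, giving width 2; this decomposition certifies tw(G) ≤ 2. Since b–d–e–a–b is a cycle in G, G is not acyclic. Forests are exactly the graphs of treewidth ≤ 1, so tw(G) ≥ 2. Hence tw(G) = 2 exactly.

2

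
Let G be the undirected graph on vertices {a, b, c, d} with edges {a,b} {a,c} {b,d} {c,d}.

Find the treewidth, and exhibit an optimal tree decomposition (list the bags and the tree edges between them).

Treewidth 2.
One optimal decomposition is:
Bags: B1 = {a, b, d}  B2 = {a, c, d}
Tree: B1–B2

The largest bag has 3 vertices, giving width 2; this decomposition certifies tw(G) ≤ 2. The edges d–b–a–c–d form a cycle, so G is not a tree and its treewidth is at least 2. Hence tw(G) = 2 exactly.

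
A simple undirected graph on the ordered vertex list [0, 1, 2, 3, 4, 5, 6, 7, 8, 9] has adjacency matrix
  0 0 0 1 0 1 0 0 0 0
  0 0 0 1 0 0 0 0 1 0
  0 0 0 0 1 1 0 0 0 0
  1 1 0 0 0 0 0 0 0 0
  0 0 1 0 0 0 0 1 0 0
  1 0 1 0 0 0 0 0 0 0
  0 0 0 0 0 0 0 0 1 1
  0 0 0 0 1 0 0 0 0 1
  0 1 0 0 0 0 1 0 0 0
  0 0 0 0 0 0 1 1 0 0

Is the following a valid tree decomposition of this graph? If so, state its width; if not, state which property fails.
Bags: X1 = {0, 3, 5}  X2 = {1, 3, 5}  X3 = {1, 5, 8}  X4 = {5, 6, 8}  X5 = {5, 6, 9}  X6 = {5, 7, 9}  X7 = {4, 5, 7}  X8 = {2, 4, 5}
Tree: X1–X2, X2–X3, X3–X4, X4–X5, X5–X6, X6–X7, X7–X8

Yes; width 2.

Every vertex of G appears in some bag (union = {0, 1, 2, 3, 4, 5, 6, 7, 8, 9}); every edge is covered by a bag; and for each vertex v the set of bags containing v is connected in the bag tree. The decomposition is therefore valid. The largest bag has 3 vertices, so the width is 2.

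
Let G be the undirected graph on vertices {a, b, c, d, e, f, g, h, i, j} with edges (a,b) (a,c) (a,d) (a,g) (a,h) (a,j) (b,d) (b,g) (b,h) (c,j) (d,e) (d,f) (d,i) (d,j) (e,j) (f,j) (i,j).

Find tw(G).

A width-2 tree decomposition is:
Bags: B1 = {a, d, j}  B2 = {d, i, j}  B3 = {d, e, j}  B4 = {a, b, d}  B5 = {d, f, j}  B6 = {a, b, g}  B7 = {a, c, j}  B8 = {a, b, h}
Tree: B1–B2, B1–B3, B1–B4, B3–B5, B4–B6, B1–B7, B4–B8
Every bag has size at most 3, so the width is 3 − 1 = 2 and tw(G) ≤ 2. For the lower bound, the 3 vertices {d, e, j} are pairwise adjacent, and any tree decomposition puts a clique entirely inside one bag — forcing width ≥ 2. Combining the bounds, tw(G) = 2.

2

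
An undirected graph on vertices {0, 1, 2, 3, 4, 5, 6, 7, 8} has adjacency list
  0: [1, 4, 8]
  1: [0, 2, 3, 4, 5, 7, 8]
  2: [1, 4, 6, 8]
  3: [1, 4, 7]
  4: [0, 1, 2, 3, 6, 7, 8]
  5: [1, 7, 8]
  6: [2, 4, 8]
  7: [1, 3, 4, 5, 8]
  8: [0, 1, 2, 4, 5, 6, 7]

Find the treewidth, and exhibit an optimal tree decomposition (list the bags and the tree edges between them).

The largest bag has 4 vertices, giving width 3; this decomposition certifies tw(G) ≤ 3. Conversely, {0, 1, 4, 8} is a clique of size 4, and the vertices of any clique must share a bag in every tree decomposition; so some bag has ≥ 4 vertices and tw(G) ≥ 3. Combining the bounds, tw(G) = 3.

Treewidth 3.
One such decomposition:
Bags: B1 = {0, 1, 4, 8}  B2 = {1, 4, 7, 8}  B3 = {1, 3, 4, 7}  B4 = {1, 2, 4, 8}  B5 = {1, 5, 7, 8}  B6 = {2, 4, 6, 8}
Tree: B1–B2, B2–B3, B1–B4, B2–B5, B4–B6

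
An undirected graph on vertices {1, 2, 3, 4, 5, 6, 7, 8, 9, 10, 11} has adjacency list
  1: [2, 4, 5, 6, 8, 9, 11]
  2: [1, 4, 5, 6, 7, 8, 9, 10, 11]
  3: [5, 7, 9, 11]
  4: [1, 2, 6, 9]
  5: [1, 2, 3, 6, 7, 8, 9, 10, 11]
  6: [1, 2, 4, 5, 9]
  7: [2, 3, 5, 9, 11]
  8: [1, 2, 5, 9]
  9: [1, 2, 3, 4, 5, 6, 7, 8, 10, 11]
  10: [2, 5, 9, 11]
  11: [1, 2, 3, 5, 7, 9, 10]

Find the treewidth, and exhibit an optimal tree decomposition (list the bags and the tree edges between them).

Treewidth 4.
One optimal decomposition is:
Bags: B1 = {3, 5, 7, 9, 11}  B2 = {2, 5, 7, 9, 11}  B3 = {1, 2, 5, 9, 11}  B4 = {2, 5, 9, 10, 11}  B5 = {1, 2, 5, 8, 9}  B6 = {1, 2, 5, 6, 9}  B7 = {1, 2, 4, 6, 9}
Tree: B1–B2, B2–B3, B2–B4, B3–B5, B5–B6, B6–B7

The largest bag has 5 vertices, giving width 4; this decomposition certifies tw(G) ≤ 4. For the lower bound, the 5 vertices {1, 2, 4, 6, 9} are pairwise adjacent, and any tree decomposition puts a clique entirely inside one bag — forcing width ≥ 4. Therefore the treewidth is 4.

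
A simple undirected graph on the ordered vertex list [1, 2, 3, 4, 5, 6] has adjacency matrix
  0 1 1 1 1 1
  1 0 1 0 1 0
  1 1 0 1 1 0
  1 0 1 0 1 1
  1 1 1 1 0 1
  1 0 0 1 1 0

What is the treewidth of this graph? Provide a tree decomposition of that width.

Each bag holds 4 vertices, so the decomposition has width 3, which upper-bounds the treewidth. Conversely, {1, 2, 3, 5} is a clique of size 4, and the vertices of any clique must share a bag in every tree decomposition; so some bag has ≥ 4 vertices and tw(G) ≥ 3. The upper and lower bounds meet at 3, so that is the treewidth.

Treewidth 3.
Bags: B1 = {1, 2, 3, 5}  B2 = {1, 3, 4, 5}  B3 = {1, 4, 5, 6}
Tree: B1–B2, B2–B3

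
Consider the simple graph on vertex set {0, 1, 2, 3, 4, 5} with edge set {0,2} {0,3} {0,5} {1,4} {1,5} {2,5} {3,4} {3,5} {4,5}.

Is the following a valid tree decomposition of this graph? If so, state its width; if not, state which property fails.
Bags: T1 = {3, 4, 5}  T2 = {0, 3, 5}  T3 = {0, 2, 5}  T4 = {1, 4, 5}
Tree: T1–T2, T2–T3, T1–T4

Yes; width 2.

Checking the three conditions: (i) the bags cover all of {0, 1, 2, 3, 4, 5}; (ii) for each edge, some bag contains both endpoints; (iii) the bags containing any fixed vertex form a subtree. All hold, so the decomposition is valid with width 3 − 1 = 2.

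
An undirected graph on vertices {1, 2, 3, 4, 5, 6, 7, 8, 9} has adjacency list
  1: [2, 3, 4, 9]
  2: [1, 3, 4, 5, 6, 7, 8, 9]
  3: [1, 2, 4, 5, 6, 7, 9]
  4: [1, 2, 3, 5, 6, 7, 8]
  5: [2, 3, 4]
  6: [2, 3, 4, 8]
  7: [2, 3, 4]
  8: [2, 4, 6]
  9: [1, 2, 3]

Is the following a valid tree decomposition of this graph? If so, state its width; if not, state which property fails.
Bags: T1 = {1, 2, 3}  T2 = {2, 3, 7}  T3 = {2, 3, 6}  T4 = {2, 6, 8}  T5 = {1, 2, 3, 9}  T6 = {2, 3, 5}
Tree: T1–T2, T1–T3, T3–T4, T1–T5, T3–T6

A tree decomposition must satisfy three properties: every vertex lies in some bag; for every edge, both endpoints lie together in some bag; and for every vertex, the bags containing it form a connected subtree. Here vertex 4 appears in no bag, so the decomposition is invalid.

No — vertex 4 appears in no bag.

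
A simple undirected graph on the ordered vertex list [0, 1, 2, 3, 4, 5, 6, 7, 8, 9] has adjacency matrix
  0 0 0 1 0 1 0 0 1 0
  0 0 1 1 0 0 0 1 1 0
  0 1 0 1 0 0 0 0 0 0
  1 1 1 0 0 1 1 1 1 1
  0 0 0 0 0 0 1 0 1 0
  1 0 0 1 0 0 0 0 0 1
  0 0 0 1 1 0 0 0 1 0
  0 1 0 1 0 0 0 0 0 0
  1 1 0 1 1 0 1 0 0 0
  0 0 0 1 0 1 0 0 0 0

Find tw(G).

A width-2 tree decomposition is:
Bags: B1 = {0, 3, 8}  B2 = {0, 3, 5}  B3 = {1, 3, 8}  B4 = {3, 6, 8}  B5 = {4, 6, 8}  B6 = {1, 2, 3}  B7 = {3, 5, 9}  B8 = {1, 3, 7}
Tree: B1–B2, B1–B3, B3–B4, B4–B5, B3–B6, B2–B7, B6–B8
Every bag has size at most 3, so the width is 3 − 1 = 2 and tw(G) ≤ 2. Conversely, {0, 3, 8} is a clique of size 3, and the vertices of any clique must share a bag in every tree decomposition; so some bag has ≥ 3 vertices and tw(G) ≥ 2. The upper and lower bounds meet at 2, so that is the treewidth.

2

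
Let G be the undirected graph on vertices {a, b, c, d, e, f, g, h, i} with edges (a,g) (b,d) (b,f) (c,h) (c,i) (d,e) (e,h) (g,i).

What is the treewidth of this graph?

1

A width-1 tree decomposition is:
Bags: B1 = {a, g}  B2 = {g, i}  B3 = {c, i}  B4 = {c, h}  B5 = {e, h}  B6 = {d, e}  B7 = {b, d}  B8 = {b, f}
Tree: B1–B2, B2–B3, B3–B4, B4–B5, B5–B6, B6–B7, B7–B8
Each bag holds 2 vertices, so the decomposition has width 1, which upper-bounds the treewidth. G has an edge, so its treewidth is at least 1. Hence tw(G) = 1 exactly.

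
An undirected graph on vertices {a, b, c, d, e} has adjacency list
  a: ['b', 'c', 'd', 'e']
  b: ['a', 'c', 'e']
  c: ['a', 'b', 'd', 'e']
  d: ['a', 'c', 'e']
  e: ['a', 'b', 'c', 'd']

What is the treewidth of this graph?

A width-3 tree decomposition is:
Bags: B1 = {a, b, c, e}  B2 = {a, c, d, e}
Tree: B1–B2
The largest bag has 4 vertices, giving width 3; this decomposition certifies tw(G) ≤ 3. On the other hand G contains the 4-clique {a, c, d, e}. A clique must lie in a single bag of any decomposition, so no decomposition can have width below 3. Hence tw(G) = 3 exactly.

3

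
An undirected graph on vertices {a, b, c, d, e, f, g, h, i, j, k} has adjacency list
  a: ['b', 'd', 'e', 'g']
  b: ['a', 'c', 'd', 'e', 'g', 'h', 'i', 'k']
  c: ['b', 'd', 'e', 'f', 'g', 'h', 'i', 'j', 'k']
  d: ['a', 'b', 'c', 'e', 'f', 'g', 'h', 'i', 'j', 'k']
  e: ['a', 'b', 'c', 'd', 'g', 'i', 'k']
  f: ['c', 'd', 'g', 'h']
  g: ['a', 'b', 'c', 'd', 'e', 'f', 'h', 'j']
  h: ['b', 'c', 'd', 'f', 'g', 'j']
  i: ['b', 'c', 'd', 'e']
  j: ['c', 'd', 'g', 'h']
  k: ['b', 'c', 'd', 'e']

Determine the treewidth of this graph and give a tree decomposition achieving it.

Treewidth 4.
One such decomposition:
Bags: B1 = {b, c, d, g, h}  B2 = {c, d, f, g, h}  B3 = {b, c, d, e, g}  B4 = {a, b, d, e, g}  B5 = {b, c, d, e, k}  B6 = {b, c, d, e, i}  B7 = {c, d, g, h, j}
Tree: B1–B2, B1–B3, B3–B4, B3–B5, B5–B6, B2–B7

Every bag has size at most 5, so the width is 5 − 1 = 4 and tw(G) ≤ 4. Conversely, {b, c, d, e, g} is a clique of size 5, and the vertices of any clique must share a bag in every tree decomposition; so some bag has ≥ 5 vertices and tw(G) ≥ 4. The upper and lower bounds meet at 4, so that is the treewidth.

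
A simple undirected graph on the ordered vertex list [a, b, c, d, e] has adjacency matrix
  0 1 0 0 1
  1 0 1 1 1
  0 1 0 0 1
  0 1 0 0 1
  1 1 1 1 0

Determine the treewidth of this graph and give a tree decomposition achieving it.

The largest bag has 3 vertices, giving width 2; this decomposition certifies tw(G) ≤ 2. For the lower bound, the 3 vertices {b, d, e} are pairwise adjacent, and any tree decomposition puts a clique entirely inside one bag — forcing width ≥ 2. The upper and lower bounds meet at 2, so that is the treewidth.

Treewidth 2.
Bags: B1 = {b, c, e}  B2 = {b, d, e}  B3 = {a, b, e}
Tree: B1–B2, B2–B3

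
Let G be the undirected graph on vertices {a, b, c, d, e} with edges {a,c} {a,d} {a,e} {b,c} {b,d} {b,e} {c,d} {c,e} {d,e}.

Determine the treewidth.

3

A width-3 tree decomposition is:
Bags: B1 = {b, c, d, e}  B2 = {a, c, d, e}
Tree: B1–B2
Each bag holds 4 vertices, so the decomposition has width 3, which upper-bounds the treewidth. On the other hand G contains the 4-clique {a, c, d, e}. A clique must lie in a single bag of any decomposition, so no decomposition can have width below 3. Therefore the treewidth is 3.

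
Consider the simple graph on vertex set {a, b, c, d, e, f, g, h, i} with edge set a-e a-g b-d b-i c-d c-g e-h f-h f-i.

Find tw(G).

2

A width-2 tree decomposition is:
Bags: B1 = {c, d, g}  B2 = {a, d, g}  B3 = {a, d, e}  B4 = {d, e, h}  B5 = {d, f, h}  B6 = {d, f, i}  B7 = {b, d, i}
Tree: B1–B2, B2–B3, B3–B4, B4–B5, B5–B6, B6–B7
Every bag has size at most 3, so the width is 3 − 1 = 2 and tw(G) ≤ 2. The edges d–c–g–a–e–h–f–i–b–d form a cycle, so G is not a tree and its treewidth is at least 2. Therefore the treewidth is 2.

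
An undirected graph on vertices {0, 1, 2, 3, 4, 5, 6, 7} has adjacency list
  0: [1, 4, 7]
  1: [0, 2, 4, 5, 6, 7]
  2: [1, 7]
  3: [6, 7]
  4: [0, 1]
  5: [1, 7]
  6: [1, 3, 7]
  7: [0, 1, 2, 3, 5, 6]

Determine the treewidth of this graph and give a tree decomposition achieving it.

Treewidth 2.
One optimal decomposition is:
Bags: B1 = {0, 1, 7}  B2 = {0, 1, 4}  B3 = {1, 5, 7}  B4 = {1, 6, 7}  B5 = {1, 2, 7}  B6 = {3, 6, 7}
Tree: B1–B2, B1–B3, B1–B4, B3–B5, B4–B6

The largest bag has 3 vertices, giving width 2; this decomposition certifies tw(G) ≤ 2. On the other hand G contains the 3-clique {0, 1, 4}. A clique must lie in a single bag of any decomposition, so no decomposition can have width below 2. The upper and lower bounds meet at 2, so that is the treewidth.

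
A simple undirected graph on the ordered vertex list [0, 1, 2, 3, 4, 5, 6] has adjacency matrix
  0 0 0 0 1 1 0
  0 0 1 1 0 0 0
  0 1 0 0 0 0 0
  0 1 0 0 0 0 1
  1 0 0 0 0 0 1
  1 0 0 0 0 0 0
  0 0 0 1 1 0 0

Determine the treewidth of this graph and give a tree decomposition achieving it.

Treewidth 1.
One such decomposition:
Bags: B1 = {1, 2}  B2 = {1, 3}  B3 = {3, 6}  B4 = {4, 6}  B5 = {0, 4}  B6 = {0, 5}
Tree: B1–B2, B2–B3, B3–B4, B4–B5, B5–B6

The largest bag has 2 vertices, giving width 1; this decomposition certifies tw(G) ≤ 1. G has an edge, so its treewidth is at least 1. The upper and lower bounds meet at 1, so that is the treewidth.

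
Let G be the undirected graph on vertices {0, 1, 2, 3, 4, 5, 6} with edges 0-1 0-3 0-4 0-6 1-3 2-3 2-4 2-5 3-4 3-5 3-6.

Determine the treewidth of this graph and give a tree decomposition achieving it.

Treewidth 2.
One optimal decomposition is:
Bags: B1 = {2, 3, 4}  B2 = {2, 3, 5}  B3 = {0, 3, 4}  B4 = {0, 1, 3}  B5 = {0, 3, 6}
Tree: B1–B2, B1–B3, B3–B4, B3–B5

Each bag holds 3 vertices, so the decomposition has width 2, which upper-bounds the treewidth. Conversely, {0, 1, 3} is a clique of size 3, and the vertices of any clique must share a bag in every tree decomposition; so some bag has ≥ 3 vertices and tw(G) ≥ 2. The upper and lower bounds meet at 2, so that is the treewidth.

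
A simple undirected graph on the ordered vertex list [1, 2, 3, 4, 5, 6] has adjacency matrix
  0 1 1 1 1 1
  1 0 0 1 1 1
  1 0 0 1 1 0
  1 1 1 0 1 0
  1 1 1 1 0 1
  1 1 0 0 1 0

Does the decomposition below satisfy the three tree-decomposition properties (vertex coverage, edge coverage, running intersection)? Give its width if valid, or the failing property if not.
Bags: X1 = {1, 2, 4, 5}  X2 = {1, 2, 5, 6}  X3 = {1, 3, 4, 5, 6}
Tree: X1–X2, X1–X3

A tree decomposition must satisfy three properties: every vertex lies in some bag; for every edge, both endpoints lie together in some bag; and for every vertex, the bags containing it form a connected subtree. Here bags containing vertex 6 are not connected in the tree, so the decomposition is invalid.

No — bags containing vertex 6 are not connected in the tree.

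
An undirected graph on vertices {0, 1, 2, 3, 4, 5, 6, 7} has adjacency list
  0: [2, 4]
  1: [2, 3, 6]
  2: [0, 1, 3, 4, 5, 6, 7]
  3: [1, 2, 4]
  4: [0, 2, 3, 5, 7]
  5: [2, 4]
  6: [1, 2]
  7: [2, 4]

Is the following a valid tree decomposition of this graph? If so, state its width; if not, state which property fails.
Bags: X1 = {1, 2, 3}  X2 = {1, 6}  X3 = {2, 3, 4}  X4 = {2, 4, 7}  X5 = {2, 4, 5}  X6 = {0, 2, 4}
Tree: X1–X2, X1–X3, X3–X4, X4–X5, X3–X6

A tree decomposition must satisfy three properties: every vertex lies in some bag; for every edge, both endpoints lie together in some bag; and for every vertex, the bags containing it form a connected subtree. Here edge (2,6) lies in no bag, so the decomposition is invalid.

No — edge (2,6) lies in no bag.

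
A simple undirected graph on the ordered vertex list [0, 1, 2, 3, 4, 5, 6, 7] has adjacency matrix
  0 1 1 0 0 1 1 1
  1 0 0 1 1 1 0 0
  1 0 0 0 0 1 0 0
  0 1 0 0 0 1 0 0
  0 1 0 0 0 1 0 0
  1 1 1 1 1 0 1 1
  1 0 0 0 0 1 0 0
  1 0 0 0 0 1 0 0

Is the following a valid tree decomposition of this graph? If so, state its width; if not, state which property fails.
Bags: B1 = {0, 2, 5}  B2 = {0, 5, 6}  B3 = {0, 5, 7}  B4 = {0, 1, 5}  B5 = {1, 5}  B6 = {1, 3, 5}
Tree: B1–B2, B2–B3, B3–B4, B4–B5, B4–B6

No — vertex 4 appears in no bag.

A tree decomposition must satisfy three properties: every vertex lies in some bag; for every edge, both endpoints lie together in some bag; and for every vertex, the bags containing it form a connected subtree. Here vertex 4 appears in no bag, so the decomposition is invalid.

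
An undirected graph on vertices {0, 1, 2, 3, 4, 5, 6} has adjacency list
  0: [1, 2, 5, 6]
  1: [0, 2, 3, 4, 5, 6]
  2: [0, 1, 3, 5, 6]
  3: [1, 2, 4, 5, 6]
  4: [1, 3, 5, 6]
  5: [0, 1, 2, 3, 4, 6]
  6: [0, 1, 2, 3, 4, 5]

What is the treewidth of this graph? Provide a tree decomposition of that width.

Treewidth 4.
Bags: B1 = {1, 3, 4, 5, 6}  B2 = {1, 2, 3, 5, 6}  B3 = {0, 1, 2, 5, 6}
Tree: B1–B2, B2–B3

Every bag has size at most 5, so the width is 5 − 1 = 4 and tw(G) ≤ 4. On the other hand G contains the 5-clique {0, 1, 2, 5, 6}. A clique must lie in a single bag of any decomposition, so no decomposition can have width below 4. Therefore the treewidth is 4.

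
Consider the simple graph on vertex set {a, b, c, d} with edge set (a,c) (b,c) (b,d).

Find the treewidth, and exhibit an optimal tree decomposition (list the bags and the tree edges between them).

Treewidth 1.
One such decomposition:
Bags: B1 = {b, d}  B2 = {b, c}  B3 = {a, c}
Tree: B1–B2, B2–B3

Each bag holds 2 vertices, so the decomposition has width 1, which upper-bounds the treewidth. G has an edge, so its treewidth is at least 1. Hence tw(G) = 1 exactly.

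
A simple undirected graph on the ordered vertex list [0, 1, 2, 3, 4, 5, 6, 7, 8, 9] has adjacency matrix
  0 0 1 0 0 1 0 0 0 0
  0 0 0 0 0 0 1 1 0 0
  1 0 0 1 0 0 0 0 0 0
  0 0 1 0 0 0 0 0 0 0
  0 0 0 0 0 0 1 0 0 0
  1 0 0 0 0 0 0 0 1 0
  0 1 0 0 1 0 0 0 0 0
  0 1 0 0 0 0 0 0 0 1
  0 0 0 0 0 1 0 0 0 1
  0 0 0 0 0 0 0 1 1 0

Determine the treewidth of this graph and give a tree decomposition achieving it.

Every bag has size at most 2, so the width is 2 − 1 = 1 and tw(G) ≤ 1. Any graph with an edge has treewidth ≥ 1, and G has the edge 4–6. The upper and lower bounds meet at 1, so that is the treewidth.

Treewidth 1.
Bags: B1 = {4, 6}  B2 = {1, 6}  B3 = {1, 7}  B4 = {7, 9}  B5 = {8, 9}  B6 = {5, 8}  B7 = {0, 5}  B8 = {0, 2}  B9 = {2, 3}
Tree: B1–B2, B2–B3, B3–B4, B4–B5, B5–B6, B6–B7, B7–B8, B8–B9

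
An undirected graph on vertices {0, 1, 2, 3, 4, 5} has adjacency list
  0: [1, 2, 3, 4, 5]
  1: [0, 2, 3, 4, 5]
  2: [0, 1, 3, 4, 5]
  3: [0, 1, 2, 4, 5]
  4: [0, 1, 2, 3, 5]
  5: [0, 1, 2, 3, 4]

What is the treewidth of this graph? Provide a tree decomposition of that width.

A single bag containing all 6 vertices is trivially a valid decomposition of width 5. On the other hand G contains the 6-clique {0, 1, 2, 3, 4, 5}. A clique must lie in a single bag of any decomposition, so no decomposition can have width below 5. The upper and lower bounds meet at 5, so that is the treewidth.

Treewidth 5.
One such decomposition:
Bags: B1 = {0, 1, 2, 3, 4, 5}
Tree: (single bag)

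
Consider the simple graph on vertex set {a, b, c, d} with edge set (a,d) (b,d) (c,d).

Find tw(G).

A width-1 tree decomposition is:
Bags: B1 = {c, d}  B2 = {a, d}  B3 = {b, d}
Tree: B1–B2, B1–B3
The largest bag has 2 vertices, giving width 1; this decomposition certifies tw(G) ≤ 1. G has an edge, so its treewidth is at least 1. Therefore the treewidth is 1.

1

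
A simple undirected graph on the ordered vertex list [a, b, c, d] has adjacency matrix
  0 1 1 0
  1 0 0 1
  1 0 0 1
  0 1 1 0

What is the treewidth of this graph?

A width-2 tree decomposition is:
Bags: B1 = {a, b, c}  B2 = {b, c, d}
Tree: B1–B2
The largest bag has 3 vertices, giving width 2; this decomposition certifies tw(G) ≤ 2. The edges b–a–c–d–b form a cycle, so G is not a tree and its treewidth is at least 2. Combining the bounds, tw(G) = 2.

2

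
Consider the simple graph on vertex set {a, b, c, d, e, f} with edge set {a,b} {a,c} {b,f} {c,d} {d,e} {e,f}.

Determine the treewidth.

2

A width-2 tree decomposition is:
Bags: B1 = {b, e, f}  B2 = {b, d, e}  B3 = {b, c, d}  B4 = {a, b, c}
Tree: B1–B2, B2–B3, B3–B4
Every bag has size at most 3, so the width is 3 − 1 = 2 and tw(G) ≤ 2. The edges b–f–e–d–c–a–b form a cycle, so G is not a tree and its treewidth is at least 2. Hence tw(G) = 2 exactly.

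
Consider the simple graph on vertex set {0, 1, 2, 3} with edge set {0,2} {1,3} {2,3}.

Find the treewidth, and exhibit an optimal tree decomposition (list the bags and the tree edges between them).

Every bag has size at most 2, so the width is 2 − 1 = 1 and tw(G) ≤ 1. Since G has at least one edge (e.g. 2–0), it is not an edgeless graph, so tw(G) ≥ 1. Therefore the treewidth is 1.

Treewidth 1.
One such decomposition:
Bags: B1 = {0, 2}  B2 = {2, 3}  B3 = {1, 3}
Tree: B1–B2, B2–B3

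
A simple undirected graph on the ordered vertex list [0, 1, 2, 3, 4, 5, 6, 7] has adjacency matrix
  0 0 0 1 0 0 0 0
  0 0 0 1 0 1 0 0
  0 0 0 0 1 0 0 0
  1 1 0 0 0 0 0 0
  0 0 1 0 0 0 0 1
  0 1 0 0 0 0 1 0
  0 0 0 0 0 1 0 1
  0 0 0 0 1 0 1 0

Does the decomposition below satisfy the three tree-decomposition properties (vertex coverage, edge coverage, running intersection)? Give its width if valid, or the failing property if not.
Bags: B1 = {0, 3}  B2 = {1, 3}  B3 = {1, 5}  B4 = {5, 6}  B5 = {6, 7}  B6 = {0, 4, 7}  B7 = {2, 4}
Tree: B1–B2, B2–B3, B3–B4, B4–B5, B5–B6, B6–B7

No — bags containing vertex 0 are not connected in the tree.

A tree decomposition must satisfy three properties: every vertex lies in some bag; for every edge, both endpoints lie together in some bag; and for every vertex, the bags containing it form a connected subtree. Here bags containing vertex 0 are not connected in the tree, so the decomposition is invalid.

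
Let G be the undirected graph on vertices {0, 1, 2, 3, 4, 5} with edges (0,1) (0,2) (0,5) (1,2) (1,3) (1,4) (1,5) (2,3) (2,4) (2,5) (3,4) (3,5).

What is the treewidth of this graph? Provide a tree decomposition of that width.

Every bag has size at most 4, so the width is 4 − 1 = 3 and tw(G) ≤ 3. Conversely, {0, 1, 2, 5} is a clique of size 4, and the vertices of any clique must share a bag in every tree decomposition; so some bag has ≥ 4 vertices and tw(G) ≥ 3. Combining the bounds, tw(G) = 3.

Treewidth 3.
One such decomposition:
Bags: B1 = {1, 2, 3, 5}  B2 = {0, 1, 2, 5}  B3 = {1, 2, 3, 4}
Tree: B1–B2, B1–B3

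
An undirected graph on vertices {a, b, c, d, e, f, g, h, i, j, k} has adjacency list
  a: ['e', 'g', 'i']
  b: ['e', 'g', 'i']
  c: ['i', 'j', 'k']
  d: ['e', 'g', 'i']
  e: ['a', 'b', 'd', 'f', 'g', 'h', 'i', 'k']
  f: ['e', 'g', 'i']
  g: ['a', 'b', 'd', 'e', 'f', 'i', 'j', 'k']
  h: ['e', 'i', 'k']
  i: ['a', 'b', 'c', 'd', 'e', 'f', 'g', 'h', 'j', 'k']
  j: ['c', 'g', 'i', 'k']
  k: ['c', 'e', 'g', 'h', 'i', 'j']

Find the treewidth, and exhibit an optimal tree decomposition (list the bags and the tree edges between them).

Each bag holds 4 vertices, so the decomposition has width 3, which upper-bounds the treewidth. Conversely, {g, i, j, k} is a clique of size 4, and the vertices of any clique must share a bag in every tree decomposition; so some bag has ≥ 4 vertices and tw(G) ≥ 3. Therefore the treewidth is 3.

Treewidth 3.
Bags: B1 = {e, f, g, i}  B2 = {a, e, g, i}  B3 = {d, e, g, i}  B4 = {e, g, i, k}  B5 = {b, e, g, i}  B6 = {e, h, i, k}  B7 = {g, i, j, k}  B8 = {c, i, j, k}
Tree: B1–B2, B1–B3, B1–B4, B4–B5, B4–B6, B4–B7, B7–B8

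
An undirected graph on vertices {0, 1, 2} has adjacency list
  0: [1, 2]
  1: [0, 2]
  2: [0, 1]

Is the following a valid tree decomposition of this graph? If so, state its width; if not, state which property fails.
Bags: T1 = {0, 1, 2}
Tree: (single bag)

Yes; width 2.

Every vertex of G appears in some bag (union = {0, 1, 2}); every edge is covered by a bag; and for each vertex v the set of bags containing v is connected in the bag tree. The decomposition is therefore valid. The largest bag has 3 vertices, so the width is 2.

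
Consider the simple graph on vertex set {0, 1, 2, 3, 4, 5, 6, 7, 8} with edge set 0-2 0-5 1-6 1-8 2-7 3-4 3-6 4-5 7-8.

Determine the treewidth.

A width-2 tree decomposition is:
Bags: B1 = {0, 2, 5}  B2 = {2, 4, 5}  B3 = {2, 3, 4}  B4 = {2, 3, 6}  B5 = {1, 2, 6}  B6 = {1, 2, 8}  B7 = {2, 7, 8}
Tree: B1–B2, B2–B3, B3–B4, B4–B5, B5–B6, B6–B7
Every bag has size at most 3, so the width is 3 − 1 = 2 and tw(G) ≤ 2. Since 2–0–5–4–3–6–1–8–7–2 is a cycle in G, G is not acyclic. Forests are exactly the graphs of treewidth ≤ 1, so tw(G) ≥ 2. Therefore the treewidth is 2.

2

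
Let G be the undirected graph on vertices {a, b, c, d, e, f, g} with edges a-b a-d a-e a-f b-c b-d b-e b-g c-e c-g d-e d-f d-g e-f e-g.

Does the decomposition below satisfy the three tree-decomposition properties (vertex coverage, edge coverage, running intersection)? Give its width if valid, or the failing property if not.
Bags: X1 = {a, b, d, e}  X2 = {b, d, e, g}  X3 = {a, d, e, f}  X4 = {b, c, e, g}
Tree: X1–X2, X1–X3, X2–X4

Checking the three conditions: (i) the bags cover all of {a, b, c, d, e, f, g}; (ii) for each edge, some bag contains both endpoints; (iii) the bags containing any fixed vertex form a subtree. All hold, so the decomposition is valid with width 4 − 1 = 3.

Yes; width 3.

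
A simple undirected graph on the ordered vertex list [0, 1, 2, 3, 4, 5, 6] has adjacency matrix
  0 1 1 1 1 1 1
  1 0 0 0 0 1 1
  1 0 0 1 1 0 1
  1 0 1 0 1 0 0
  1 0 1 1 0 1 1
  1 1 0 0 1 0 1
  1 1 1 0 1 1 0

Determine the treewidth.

3

A width-3 tree decomposition is:
Bags: B1 = {0, 4, 5, 6}  B2 = {0, 1, 5, 6}  B3 = {0, 2, 4, 6}  B4 = {0, 2, 3, 4}
Tree: B1–B2, B1–B3, B3–B4
The largest bag has 4 vertices, giving width 3; this decomposition certifies tw(G) ≤ 3. On the other hand G contains the 4-clique {0, 1, 5, 6}. A clique must lie in a single bag of any decomposition, so no decomposition can have width below 3. The upper and lower bounds meet at 3, so that is the treewidth.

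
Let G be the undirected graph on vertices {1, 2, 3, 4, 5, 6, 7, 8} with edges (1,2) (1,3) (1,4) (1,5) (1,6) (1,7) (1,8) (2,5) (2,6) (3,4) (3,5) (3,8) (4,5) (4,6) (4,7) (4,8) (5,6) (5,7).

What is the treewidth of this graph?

A width-3 tree decomposition is:
Bags: B1 = {1, 4, 5, 6}  B2 = {1, 3, 4, 5}  B3 = {1, 4, 5, 7}  B4 = {1, 2, 5, 6}  B5 = {1, 3, 4, 8}
Tree: B1–B2, B2–B3, B1–B4, B2–B5
The largest bag has 4 vertices, giving width 3; this decomposition certifies tw(G) ≤ 3. For the lower bound, the 4 vertices {1, 2, 5, 6} are pairwise adjacent, and any tree decomposition puts a clique entirely inside one bag — forcing width ≥ 3. The upper and lower bounds meet at 3, so that is the treewidth.

3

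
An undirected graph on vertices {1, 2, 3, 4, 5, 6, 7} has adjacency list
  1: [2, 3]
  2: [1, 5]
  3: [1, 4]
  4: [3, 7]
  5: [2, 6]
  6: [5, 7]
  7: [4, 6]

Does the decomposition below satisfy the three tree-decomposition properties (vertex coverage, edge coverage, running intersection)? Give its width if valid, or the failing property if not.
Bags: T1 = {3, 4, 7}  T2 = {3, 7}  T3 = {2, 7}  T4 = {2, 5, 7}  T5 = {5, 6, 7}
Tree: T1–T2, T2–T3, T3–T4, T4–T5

No — vertex 1 appears in no bag.

A tree decomposition must satisfy three properties: every vertex lies in some bag; for every edge, both endpoints lie together in some bag; and for every vertex, the bags containing it form a connected subtree. Here vertex 1 appears in no bag, so the decomposition is invalid.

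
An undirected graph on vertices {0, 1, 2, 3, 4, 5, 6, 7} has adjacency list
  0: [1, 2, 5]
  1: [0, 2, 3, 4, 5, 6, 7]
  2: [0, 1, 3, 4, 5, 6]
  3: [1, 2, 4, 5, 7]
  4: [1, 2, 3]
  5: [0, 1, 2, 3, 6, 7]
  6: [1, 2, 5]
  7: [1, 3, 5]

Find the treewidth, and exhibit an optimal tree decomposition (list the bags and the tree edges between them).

Treewidth 3.
Bags: B1 = {1, 2, 5, 6}  B2 = {1, 2, 3, 5}  B3 = {1, 2, 3, 4}  B4 = {0, 1, 2, 5}  B5 = {1, 3, 5, 7}
Tree: B1–B2, B2–B3, B1–B4, B2–B5

Every bag has size at most 4, so the width is 4 − 1 = 3 and tw(G) ≤ 3. On the other hand G contains the 4-clique {1, 2, 3, 4}. A clique must lie in a single bag of any decomposition, so no decomposition can have width below 3. The upper and lower bounds meet at 3, so that is the treewidth.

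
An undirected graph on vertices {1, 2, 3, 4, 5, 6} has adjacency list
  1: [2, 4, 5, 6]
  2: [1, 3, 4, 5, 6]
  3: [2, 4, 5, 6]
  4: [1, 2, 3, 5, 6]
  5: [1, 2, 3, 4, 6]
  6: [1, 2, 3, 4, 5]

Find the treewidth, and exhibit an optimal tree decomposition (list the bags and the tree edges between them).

Treewidth 4.
One optimal decomposition is:
Bags: B1 = {2, 3, 4, 5, 6}  B2 = {1, 2, 4, 5, 6}
Tree: B1–B2

Each bag holds 5 vertices, so the decomposition has width 4, which upper-bounds the treewidth. For the lower bound, the 5 vertices {1, 2, 4, 5, 6} are pairwise adjacent, and any tree decomposition puts a clique entirely inside one bag — forcing width ≥ 4. Combining the bounds, tw(G) = 4.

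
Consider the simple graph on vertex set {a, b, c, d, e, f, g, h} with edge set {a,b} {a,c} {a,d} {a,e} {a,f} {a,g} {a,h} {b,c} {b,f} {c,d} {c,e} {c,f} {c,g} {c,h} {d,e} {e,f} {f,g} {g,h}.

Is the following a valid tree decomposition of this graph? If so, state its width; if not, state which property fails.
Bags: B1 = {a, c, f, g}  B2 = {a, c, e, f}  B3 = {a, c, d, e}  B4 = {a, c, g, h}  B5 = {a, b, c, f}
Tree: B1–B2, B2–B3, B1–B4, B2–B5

Yes; width 3.

Checking the three conditions: (i) the bags cover all of {a, b, c, d, e, f, g, h}; (ii) for each edge, some bag contains both endpoints; (iii) the bags containing any fixed vertex form a subtree. All hold, so the decomposition is valid with width 4 − 1 = 3.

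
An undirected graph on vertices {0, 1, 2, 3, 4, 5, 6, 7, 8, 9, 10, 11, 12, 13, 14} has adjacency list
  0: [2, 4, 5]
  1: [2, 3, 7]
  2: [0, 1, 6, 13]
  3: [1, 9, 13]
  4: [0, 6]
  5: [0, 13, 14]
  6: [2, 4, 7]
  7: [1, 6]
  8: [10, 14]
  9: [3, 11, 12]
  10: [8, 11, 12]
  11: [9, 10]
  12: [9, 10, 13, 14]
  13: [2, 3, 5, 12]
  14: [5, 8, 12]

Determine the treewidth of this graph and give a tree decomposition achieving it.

Treewidth 3.
One optimal decomposition is:
Bags: B1 = {8, 9, 10, 11}  B2 = {8, 9, 10, 12}  B3 = {8, 9, 12, 14}  B4 = {3, 9, 12, 14}  B5 = {3, 12, 13, 14}  B6 = {3, 5, 13, 14}  B7 = {1, 3, 5, 13}  B8 = {1, 2, 5, 13}  B9 = {0, 1, 2, 5}  B10 = {0, 1, 2, 7}  B11 = {0, 2, 6, 7}  B12 = {0, 4, 6, 7}
Tree: B1–B2, B2–B3, B3–B4, B4–B5, B5–B6, B6–B7, B7–B8, B8–B9, B9–B10, B10–B11, B11–B12

The largest bag has 4 vertices, giving width 3; this decomposition certifies tw(G) ≤ 3. For the lower bound: the 4 vertex sets {8,10,11}, {9}, {12}, {3,5,13,14} are disjoint, each induces a connected subgraph, and every pair is joined by at least one edge of G. Contracting each set to a single vertex therefore yields K_{4} as a minor, and since treewidth is minor-monotone, tw(G) ≥ tw(K_{4}) = 3. Hence tw(G) = 3 exactly.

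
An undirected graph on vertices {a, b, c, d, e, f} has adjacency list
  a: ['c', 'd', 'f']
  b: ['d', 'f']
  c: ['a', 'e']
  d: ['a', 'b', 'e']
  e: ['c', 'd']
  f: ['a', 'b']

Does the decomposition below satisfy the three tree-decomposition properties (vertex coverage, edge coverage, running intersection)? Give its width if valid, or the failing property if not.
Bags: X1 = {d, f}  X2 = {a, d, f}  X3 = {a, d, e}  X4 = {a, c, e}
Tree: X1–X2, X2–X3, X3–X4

A tree decomposition must satisfy three properties: every vertex lies in some bag; for every edge, both endpoints lie together in some bag; and for every vertex, the bags containing it form a connected subtree. Here vertex b appears in no bag, so the decomposition is invalid.

No — vertex b appears in no bag.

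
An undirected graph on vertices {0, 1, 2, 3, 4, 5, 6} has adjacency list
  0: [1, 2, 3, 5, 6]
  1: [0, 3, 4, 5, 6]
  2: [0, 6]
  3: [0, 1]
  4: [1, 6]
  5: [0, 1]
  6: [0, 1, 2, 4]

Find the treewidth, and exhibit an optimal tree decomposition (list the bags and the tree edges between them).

Treewidth 2.
One optimal decomposition is:
Bags: B1 = {0, 1, 6}  B2 = {0, 1, 3}  B3 = {1, 4, 6}  B4 = {0, 1, 5}  B5 = {0, 2, 6}
Tree: B1–B2, B1–B3, B2–B4, B1–B5

Each bag holds 3 vertices, so the decomposition has width 2, which upper-bounds the treewidth. For the lower bound, the 3 vertices {0, 1, 3} are pairwise adjacent, and any tree decomposition puts a clique entirely inside one bag — forcing width ≥ 2. The upper and lower bounds meet at 2, so that is the treewidth.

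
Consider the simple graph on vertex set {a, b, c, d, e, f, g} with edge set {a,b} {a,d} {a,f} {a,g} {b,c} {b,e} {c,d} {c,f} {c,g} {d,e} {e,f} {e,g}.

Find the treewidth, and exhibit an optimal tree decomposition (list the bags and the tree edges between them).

Treewidth 3.
One such decomposition:
Bags: B1 = {a, c, e, g}  B2 = {a, c, e, f}  B3 = {a, c, d, e}  B4 = {a, b, c, e}
Tree: B1–B2, B2–B3, B3–B4

Every bag has size at most 4, so the width is 4 − 1 = 3 and tw(G) ≤ 3. For the lower bound: the 4 vertex sets {c,g}, {a,f}, {e}, {d} are disjoint, each induces a connected subgraph, and every pair is joined by at least one edge of G. Contracting each set to a single vertex therefore yields K_{4} as a minor, and since treewidth is minor-monotone, tw(G) ≥ tw(K_{4}) = 3. The upper and lower bounds meet at 3, so that is the treewidth.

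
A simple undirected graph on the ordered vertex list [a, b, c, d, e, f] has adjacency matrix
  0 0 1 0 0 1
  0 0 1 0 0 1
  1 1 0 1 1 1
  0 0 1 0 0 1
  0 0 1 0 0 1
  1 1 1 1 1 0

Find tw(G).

A width-2 tree decomposition is:
Bags: B1 = {c, e, f}  B2 = {c, d, f}  B3 = {b, c, f}  B4 = {a, c, f}
Tree: B1–B2, B1–B3, B1–B4
Every bag has size at most 3, so the width is 3 − 1 = 2 and tw(G) ≤ 2. On the other hand G contains the 3-clique {c, d, f}. A clique must lie in a single bag of any decomposition, so no decomposition can have width below 2. The upper and lower bounds meet at 2, so that is the treewidth.

2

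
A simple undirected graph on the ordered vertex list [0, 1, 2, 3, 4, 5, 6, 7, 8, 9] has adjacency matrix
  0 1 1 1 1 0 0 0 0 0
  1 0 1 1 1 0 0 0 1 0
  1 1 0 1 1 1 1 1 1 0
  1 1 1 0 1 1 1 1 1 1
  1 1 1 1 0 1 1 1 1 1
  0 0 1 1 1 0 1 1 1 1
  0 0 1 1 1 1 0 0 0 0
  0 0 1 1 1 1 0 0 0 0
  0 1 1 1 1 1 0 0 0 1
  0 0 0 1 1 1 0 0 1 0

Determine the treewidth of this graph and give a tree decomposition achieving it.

Treewidth 4.
One optimal decomposition is:
Bags: B1 = {2, 3, 4, 5, 6}  B2 = {2, 3, 4, 5, 7}  B3 = {2, 3, 4, 5, 8}  B4 = {1, 2, 3, 4, 8}  B5 = {0, 1, 2, 3, 4}  B6 = {3, 4, 5, 8, 9}
Tree: B1–B2, B2–B3, B3–B4, B4–B5, B3–B6

Each bag holds 5 vertices, so the decomposition has width 4, which upper-bounds the treewidth. On the other hand G contains the 5-clique {3, 4, 5, 8, 9}. A clique must lie in a single bag of any decomposition, so no decomposition can have width below 4. Hence tw(G) = 4 exactly.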